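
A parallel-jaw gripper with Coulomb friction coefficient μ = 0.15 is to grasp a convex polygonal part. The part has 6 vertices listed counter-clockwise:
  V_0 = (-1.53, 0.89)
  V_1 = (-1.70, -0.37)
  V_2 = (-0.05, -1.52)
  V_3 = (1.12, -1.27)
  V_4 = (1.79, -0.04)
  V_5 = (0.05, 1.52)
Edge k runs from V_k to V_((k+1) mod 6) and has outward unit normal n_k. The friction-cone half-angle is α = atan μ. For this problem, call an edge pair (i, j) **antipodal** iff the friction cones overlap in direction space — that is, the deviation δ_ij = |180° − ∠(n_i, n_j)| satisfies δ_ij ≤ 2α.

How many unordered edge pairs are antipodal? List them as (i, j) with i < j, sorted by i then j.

count = 2; pairs: (1,4), (2,5)

α = atan 0.15 = 8.53°;  2α = 17.06°
n_0 = (-0.9910, +0.1337)
n_1 = (-0.5718, -0.8204)
n_2 = (+0.2090, -0.9779)
n_3 = (+0.8782, -0.4784)
n_4 = (+0.6675, +0.7446)
n_5 = (-0.3704, +0.9289)
  (0,1): δ = 117.19°  ·
  (0,2): δ = 70.25°  ·
  (0,3): δ = 20.89°  ·
  (0,4): δ = 55.81°  ·
  (0,5): δ = 119.42°  ·
  (1,2): δ = 133.06°  ·
  (1,3): δ = 83.70°  ·
  (1,4): δ = 7.00°  ✓
  (1,5): δ = 56.61°  ·
  (2,3): δ = 130.64°  ·
  (2,4): δ = 53.94°  ·
  (2,5): δ = 9.68°  ✓
  (3,4): δ = 103.30°  ·
  (3,5): δ = 39.68°  ·
  (4,5): δ = 116.38°  ·
antipodal pairs: 2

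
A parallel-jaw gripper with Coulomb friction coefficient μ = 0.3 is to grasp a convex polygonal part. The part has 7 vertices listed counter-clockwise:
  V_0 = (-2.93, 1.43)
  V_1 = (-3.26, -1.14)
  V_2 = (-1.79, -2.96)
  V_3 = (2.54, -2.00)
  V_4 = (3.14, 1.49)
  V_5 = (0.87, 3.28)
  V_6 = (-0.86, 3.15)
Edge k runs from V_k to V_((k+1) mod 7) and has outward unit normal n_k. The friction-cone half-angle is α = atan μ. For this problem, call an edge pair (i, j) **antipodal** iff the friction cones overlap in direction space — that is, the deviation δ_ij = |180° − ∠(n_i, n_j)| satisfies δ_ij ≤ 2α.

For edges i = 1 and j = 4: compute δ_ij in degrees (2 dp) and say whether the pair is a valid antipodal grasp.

δ = 12.82°, valid

α = atan 0.3 = 16.70°;  2α = 33.40°
edge 1: e_1 = (+1.47, -1.82);  n_1 = (-0.7779, -0.6283)
edge 4: e_4 = (-2.27, +1.79);  n_4 = (+0.6192, +0.7852)
∠(n_1, n_4) = 167.18°
δ = |180° − 167.18°| = 12.82°
12.82° ≤ 2α = 33.40°  →  valid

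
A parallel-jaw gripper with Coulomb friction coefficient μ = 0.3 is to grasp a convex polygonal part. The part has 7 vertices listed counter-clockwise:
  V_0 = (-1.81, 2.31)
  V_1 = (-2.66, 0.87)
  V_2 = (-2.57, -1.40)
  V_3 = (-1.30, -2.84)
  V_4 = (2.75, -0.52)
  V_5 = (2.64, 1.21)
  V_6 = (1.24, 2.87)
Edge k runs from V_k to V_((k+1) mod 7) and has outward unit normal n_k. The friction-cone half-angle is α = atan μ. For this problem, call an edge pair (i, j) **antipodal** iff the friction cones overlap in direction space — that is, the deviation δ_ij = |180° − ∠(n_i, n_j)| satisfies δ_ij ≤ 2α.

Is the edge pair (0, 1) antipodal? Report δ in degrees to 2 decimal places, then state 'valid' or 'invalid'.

δ = 147.18°, invalid

α = atan 0.3 = 16.70°;  2α = 33.40°
edge 0: e_0 = (-0.85, -1.44);  n_0 = (-0.8612, +0.5083)
edge 1: e_1 = (+0.09, -2.27);  n_1 = (-0.9992, -0.0396)
∠(n_0, n_1) = 32.82°
δ = |180° − 32.82°| = 147.18°
147.18° > 2α = 33.40°  →  invalid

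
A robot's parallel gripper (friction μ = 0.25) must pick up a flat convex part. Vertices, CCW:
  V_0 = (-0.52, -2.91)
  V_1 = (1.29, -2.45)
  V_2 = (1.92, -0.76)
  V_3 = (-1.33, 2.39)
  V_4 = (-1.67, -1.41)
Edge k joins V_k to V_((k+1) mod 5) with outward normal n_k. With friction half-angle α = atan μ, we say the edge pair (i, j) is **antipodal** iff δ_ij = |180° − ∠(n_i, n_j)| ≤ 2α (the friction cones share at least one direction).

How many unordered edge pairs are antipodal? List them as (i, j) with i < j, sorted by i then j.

α = atan 0.25 = 14.04°;  2α = 28.07°
n_0 = (+0.2463, -0.9692)
n_1 = (+0.9370, -0.3493)
n_2 = (+0.6960, +0.7181)
n_3 = (-0.9960, +0.0891)
n_4 = (-0.7936, -0.6084)
  (0,1): δ = 124.70°  ·
  (0,2): δ = 58.36°  ·
  (0,3): δ = 70.63°  ·
  (0,4): δ = 113.22°  ·
  (1,2): δ = 113.66°  ·
  (1,3): δ = 15.33°  ✓
  (1,4): δ = 57.92°  ·
  (2,3): δ = 51.01°  ·
  (2,4): δ = 8.42°  ✓
  (3,4): δ = 137.41°  ·
antipodal pairs: 2

count = 2; pairs: (1,3), (2,4)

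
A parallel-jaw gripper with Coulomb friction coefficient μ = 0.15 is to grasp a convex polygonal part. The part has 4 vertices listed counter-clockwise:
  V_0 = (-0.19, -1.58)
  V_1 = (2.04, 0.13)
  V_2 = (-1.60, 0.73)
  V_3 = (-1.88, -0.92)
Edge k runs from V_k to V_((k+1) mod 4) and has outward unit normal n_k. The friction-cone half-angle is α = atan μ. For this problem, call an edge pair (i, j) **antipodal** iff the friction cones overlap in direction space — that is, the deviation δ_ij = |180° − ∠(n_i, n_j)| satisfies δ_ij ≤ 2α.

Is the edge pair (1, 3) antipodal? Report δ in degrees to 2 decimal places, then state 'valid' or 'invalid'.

δ = 11.97°, valid

α = atan 0.15 = 8.53°;  2α = 17.06°
edge 1: e_1 = (-3.64, +0.60);  n_1 = (+0.1626, +0.9867)
edge 3: e_3 = (+1.69, -0.66);  n_3 = (-0.3638, -0.9315)
∠(n_1, n_3) = 168.03°
δ = |180° − 168.03°| = 11.97°
11.97° ≤ 2α = 17.06°  →  valid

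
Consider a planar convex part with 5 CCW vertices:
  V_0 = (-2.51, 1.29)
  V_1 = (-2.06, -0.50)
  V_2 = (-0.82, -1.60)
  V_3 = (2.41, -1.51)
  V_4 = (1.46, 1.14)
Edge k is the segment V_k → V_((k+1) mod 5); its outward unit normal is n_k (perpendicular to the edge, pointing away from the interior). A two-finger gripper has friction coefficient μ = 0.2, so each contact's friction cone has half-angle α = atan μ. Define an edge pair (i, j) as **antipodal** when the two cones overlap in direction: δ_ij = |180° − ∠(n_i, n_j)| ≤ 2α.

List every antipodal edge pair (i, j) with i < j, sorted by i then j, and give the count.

α = atan 0.2 = 11.31°;  2α = 22.62°
n_0 = (-0.9698, -0.2438)
n_1 = (-0.6636, -0.7481)
n_2 = (+0.0279, -0.9996)
n_3 = (+0.9413, +0.3375)
n_4 = (+0.0378, +0.9993)
  (0,1): δ = 145.69°  ·
  (0,2): δ = 102.52°  ·
  (0,3): δ = 5.61°  ✓
  (0,4): δ = 73.72°  ·
  (1,2): δ = 136.83°  ·
  (1,3): δ = 28.70°  ·
  (1,4): δ = 39.41°  ·
  (2,3): δ = 71.87°  ·
  (2,4): δ = 3.76°  ✓
  (3,4): δ = 111.89°  ·
antipodal pairs: 2

count = 2; pairs: (0,3), (2,4)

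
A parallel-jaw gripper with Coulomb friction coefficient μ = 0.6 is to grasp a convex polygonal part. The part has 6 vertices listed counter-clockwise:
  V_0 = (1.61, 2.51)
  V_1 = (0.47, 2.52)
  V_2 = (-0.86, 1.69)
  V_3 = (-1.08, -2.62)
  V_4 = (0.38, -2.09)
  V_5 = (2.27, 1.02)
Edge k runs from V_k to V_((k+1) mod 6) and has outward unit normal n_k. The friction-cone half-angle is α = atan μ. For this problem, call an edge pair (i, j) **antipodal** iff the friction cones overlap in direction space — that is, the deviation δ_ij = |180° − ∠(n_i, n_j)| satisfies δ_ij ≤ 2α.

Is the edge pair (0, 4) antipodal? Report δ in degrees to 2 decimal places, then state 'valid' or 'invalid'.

α = atan 0.6 = 30.96°;  2α = 61.93°
edge 0: e_0 = (-1.14, +0.01);  n_0 = (+0.0088, +1.0000)
edge 4: e_4 = (+1.89, +3.11);  n_4 = (+0.8546, -0.5193)
∠(n_0, n_4) = 120.79°
δ = |180° − 120.79°| = 59.21°
59.21° ≤ 2α = 61.93°  →  valid

δ = 59.21°, valid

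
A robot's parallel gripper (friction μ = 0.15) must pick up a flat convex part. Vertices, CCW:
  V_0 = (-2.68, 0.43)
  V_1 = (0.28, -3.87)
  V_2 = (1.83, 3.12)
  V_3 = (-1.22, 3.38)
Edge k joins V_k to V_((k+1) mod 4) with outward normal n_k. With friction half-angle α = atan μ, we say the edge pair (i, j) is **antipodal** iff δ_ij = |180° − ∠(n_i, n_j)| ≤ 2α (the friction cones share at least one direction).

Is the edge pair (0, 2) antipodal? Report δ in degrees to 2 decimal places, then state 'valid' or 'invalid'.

α = atan 0.15 = 8.53°;  2α = 17.06°
edge 0: e_0 = (+2.96, -4.30);  n_0 = (-0.8237, -0.5670)
edge 2: e_2 = (-3.05, +0.26);  n_2 = (+0.0849, +0.9964)
∠(n_0, n_2) = 129.41°
δ = |180° − 129.41°| = 50.59°
50.59° > 2α = 17.06°  →  invalid

δ = 50.59°, invalid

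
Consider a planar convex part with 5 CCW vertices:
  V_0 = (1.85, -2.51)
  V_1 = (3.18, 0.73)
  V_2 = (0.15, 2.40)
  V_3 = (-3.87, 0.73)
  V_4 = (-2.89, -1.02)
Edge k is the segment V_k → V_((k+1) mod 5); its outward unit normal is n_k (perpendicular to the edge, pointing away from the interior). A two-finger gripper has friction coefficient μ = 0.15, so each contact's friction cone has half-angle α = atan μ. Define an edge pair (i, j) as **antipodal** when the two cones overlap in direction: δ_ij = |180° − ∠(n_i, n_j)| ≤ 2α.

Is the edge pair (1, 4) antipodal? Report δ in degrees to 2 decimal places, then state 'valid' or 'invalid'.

α = atan 0.15 = 8.53°;  2α = 17.06°
edge 1: e_1 = (-3.03, +1.67);  n_1 = (+0.4827, +0.8758)
edge 4: e_4 = (+4.74, -1.49);  n_4 = (-0.2999, -0.9540)
∠(n_1, n_4) = 168.59°
δ = |180° − 168.59°| = 11.41°
11.41° ≤ 2α = 17.06°  →  valid

δ = 11.41°, valid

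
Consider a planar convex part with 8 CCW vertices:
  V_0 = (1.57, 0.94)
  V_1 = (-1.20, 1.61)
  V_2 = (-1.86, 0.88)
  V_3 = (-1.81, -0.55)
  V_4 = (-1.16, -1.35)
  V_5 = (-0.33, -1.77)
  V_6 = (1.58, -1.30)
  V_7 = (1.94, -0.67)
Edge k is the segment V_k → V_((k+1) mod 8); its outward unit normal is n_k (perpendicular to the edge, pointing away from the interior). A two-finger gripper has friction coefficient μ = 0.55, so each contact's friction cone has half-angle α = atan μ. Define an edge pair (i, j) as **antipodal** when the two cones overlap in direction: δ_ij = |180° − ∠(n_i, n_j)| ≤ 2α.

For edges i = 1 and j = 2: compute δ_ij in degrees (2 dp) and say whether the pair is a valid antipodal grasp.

α = atan 0.55 = 28.81°;  2α = 57.62°
edge 1: e_1 = (-0.66, -0.73);  n_1 = (-0.7418, +0.6706)
edge 2: e_2 = (+0.05, -1.43);  n_2 = (-0.9994, -0.0349)
∠(n_1, n_2) = 44.12°
δ = |180° − 44.12°| = 135.88°
135.88° > 2α = 57.62°  →  invalid

δ = 135.88°, invalid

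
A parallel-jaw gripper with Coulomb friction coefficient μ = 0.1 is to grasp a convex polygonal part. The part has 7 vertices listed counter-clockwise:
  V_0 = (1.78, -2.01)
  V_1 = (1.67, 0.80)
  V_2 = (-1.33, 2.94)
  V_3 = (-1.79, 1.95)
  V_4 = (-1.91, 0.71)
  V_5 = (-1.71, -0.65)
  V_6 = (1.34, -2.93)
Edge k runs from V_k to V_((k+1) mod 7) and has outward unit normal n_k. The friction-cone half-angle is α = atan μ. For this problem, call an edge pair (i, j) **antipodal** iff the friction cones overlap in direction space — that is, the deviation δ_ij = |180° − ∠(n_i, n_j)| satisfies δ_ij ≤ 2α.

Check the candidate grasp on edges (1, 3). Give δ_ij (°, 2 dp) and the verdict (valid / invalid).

α = atan 0.1 = 5.71°;  2α = 11.42°
edge 1: e_1 = (-3.00, +2.14);  n_1 = (+0.5807, +0.8141)
edge 3: e_3 = (-0.12, -1.24);  n_3 = (-0.9954, +0.0963)
∠(n_1, n_3) = 119.97°
δ = |180° − 119.97°| = 60.03°
60.03° > 2α = 11.42°  →  invalid

δ = 60.03°, invalid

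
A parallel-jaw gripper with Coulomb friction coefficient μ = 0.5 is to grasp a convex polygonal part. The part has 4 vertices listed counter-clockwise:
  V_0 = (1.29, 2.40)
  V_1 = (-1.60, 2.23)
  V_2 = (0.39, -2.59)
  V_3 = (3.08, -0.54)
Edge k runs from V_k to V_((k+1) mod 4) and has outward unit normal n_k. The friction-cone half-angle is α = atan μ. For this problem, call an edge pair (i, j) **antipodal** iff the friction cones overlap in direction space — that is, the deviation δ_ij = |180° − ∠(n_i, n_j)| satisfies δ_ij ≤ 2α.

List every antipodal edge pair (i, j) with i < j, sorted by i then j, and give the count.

count = 2; pairs: (0,2), (1,3)

α = atan 0.5 = 26.57°;  2α = 53.13°
n_0 = (-0.0587, +0.9983)
n_1 = (-0.9243, -0.3816)
n_2 = (+0.6061, -0.7954)
n_3 = (+0.8541, +0.5200)
  (0,1): δ = 70.93°  ·
  (0,2): δ = 33.94°  ✓
  (0,3): δ = 117.97°  ·
  (1,2): δ = 75.12°  ·
  (1,3): δ = 8.90°  ✓
  (2,3): δ = 95.98°  ·
antipodal pairs: 2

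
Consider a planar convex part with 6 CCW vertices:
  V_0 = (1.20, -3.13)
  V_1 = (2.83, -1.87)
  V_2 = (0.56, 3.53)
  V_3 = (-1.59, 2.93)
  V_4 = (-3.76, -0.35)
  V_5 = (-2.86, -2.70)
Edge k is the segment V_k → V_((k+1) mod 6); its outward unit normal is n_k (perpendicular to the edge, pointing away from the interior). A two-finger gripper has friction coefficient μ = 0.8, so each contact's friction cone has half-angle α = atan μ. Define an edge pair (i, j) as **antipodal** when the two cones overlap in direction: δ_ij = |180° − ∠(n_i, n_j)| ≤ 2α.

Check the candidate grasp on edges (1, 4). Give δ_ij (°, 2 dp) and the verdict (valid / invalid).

α = atan 0.8 = 38.66°;  2α = 77.32°
edge 1: e_1 = (-2.27, +5.40);  n_1 = (+0.9219, +0.3875)
edge 4: e_4 = (+0.90, -2.35);  n_4 = (-0.9339, -0.3576)
∠(n_1, n_4) = 178.16°
δ = |180° − 178.16°| = 1.84°
1.84° ≤ 2α = 77.32°  →  valid

δ = 1.84°, valid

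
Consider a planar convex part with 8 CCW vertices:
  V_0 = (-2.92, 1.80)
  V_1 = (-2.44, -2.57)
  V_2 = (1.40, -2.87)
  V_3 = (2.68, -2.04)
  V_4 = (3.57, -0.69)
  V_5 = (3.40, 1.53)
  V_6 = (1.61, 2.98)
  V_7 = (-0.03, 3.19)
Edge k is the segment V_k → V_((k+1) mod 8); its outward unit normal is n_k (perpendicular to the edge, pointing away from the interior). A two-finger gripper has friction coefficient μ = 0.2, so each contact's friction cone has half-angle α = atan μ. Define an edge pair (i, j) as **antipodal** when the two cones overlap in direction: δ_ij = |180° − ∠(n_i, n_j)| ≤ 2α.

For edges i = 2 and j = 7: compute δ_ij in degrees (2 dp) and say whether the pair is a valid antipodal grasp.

α = atan 0.2 = 11.31°;  2α = 22.62°
edge 2: e_2 = (+1.28, +0.83);  n_2 = (+0.5441, -0.8390)
edge 7: e_7 = (-2.89, -1.39);  n_7 = (-0.4334, +0.9012)
∠(n_2, n_7) = 172.73°
δ = |180° − 172.73°| = 7.27°
7.27° ≤ 2α = 22.62°  →  valid

δ = 7.27°, valid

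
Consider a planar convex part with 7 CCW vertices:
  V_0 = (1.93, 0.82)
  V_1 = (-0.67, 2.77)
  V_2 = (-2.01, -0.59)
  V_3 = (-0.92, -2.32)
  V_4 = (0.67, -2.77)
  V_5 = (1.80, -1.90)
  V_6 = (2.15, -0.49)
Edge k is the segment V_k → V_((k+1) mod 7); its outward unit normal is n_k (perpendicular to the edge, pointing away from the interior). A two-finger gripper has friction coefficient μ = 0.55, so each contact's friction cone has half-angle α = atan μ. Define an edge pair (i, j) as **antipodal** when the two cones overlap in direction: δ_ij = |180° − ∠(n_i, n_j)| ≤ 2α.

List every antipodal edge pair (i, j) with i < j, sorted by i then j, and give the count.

α = atan 0.55 = 28.81°;  2α = 57.62°
n_0 = (+0.6000, +0.8000)
n_1 = (-0.9289, +0.3704)
n_2 = (-0.8461, -0.5331)
n_3 = (-0.2723, -0.9622)
n_4 = (+0.6100, -0.7924)
n_5 = (+0.9705, -0.2409)
n_6 = (+0.9862, +0.1656)
  (0,1): δ = 74.87°  ·
  (0,2): δ = 20.92°  ✓
  (0,3): δ = 21.07°  ✓
  (0,4): δ = 74.46°  ·
  (0,5): δ = 112.93°  ·
  (0,6): δ = 136.40°  ·
  (1,2): δ = 126.04°  ·
  (1,3): δ = 84.06°  ·
  (1,4): δ = 30.66°  ✓
  (1,5): δ = 7.80°  ✓
  (1,6): δ = 31.28°  ✓
  (2,3): δ = 138.02°  ·
  (2,4): δ = 84.62°  ·
  (2,5): δ = 46.15°  ✓
  (2,6): δ = 22.68°  ✓
  (3,4): δ = 126.60°  ·
  (3,5): δ = 88.14°  ·
  (3,6): δ = 64.66°  ·
  (4,5): δ = 141.53°  ·
  (4,6): δ = 118.06°  ·
  (5,6): δ = 156.53°  ·
antipodal pairs: 7

count = 7; pairs: (0,2), (0,3), (1,4), (1,5), (1,6), (2,5), (2,6)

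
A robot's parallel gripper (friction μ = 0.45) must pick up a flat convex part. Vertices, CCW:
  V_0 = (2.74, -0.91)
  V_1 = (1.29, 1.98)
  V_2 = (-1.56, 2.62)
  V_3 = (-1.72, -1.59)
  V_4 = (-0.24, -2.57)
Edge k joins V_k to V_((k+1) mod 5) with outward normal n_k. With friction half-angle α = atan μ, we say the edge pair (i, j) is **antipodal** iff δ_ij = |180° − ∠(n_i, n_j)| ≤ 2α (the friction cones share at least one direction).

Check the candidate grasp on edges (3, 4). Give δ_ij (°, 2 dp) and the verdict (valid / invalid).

α = atan 0.45 = 24.23°;  2α = 48.46°
edge 3: e_3 = (+1.48, -0.98);  n_3 = (-0.5521, -0.8338)
edge 4: e_4 = (+2.98, +1.66);  n_4 = (+0.4866, -0.8736)
∠(n_3, n_4) = 62.63°
δ = |180° − 62.63°| = 117.37°
117.37° > 2α = 48.46°  →  invalid

δ = 117.37°, invalid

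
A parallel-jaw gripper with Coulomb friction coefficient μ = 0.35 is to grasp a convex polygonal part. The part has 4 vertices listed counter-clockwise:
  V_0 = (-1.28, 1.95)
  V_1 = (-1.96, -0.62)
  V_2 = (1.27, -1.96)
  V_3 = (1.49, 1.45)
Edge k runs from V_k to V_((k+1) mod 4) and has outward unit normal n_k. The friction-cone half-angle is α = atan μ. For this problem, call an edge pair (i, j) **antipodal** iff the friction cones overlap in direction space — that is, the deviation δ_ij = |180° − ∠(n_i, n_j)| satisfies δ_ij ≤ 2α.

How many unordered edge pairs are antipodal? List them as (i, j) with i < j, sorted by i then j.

α = atan 0.35 = 19.29°;  2α = 38.58°
n_0 = (-0.9667, +0.2558)
n_1 = (-0.3832, -0.9237)
n_2 = (+0.9979, -0.0644)
n_3 = (+0.1776, +0.9841)
  (0,1): δ = 97.71°  ·
  (0,2): δ = 11.13°  ✓
  (0,3): δ = 94.59°  ·
  (1,2): δ = 71.16°  ·
  (1,3): δ = 12.30°  ✓
  (2,3): δ = 96.54°  ·
antipodal pairs: 2

count = 2; pairs: (0,2), (1,3)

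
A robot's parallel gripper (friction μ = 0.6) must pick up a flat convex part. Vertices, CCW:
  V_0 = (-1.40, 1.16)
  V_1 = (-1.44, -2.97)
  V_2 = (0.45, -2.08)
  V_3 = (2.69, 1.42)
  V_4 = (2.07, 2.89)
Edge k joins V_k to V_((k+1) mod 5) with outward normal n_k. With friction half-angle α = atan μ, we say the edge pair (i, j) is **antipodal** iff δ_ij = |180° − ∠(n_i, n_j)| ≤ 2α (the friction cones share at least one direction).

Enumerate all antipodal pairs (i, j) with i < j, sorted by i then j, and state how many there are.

count = 4; pairs: (0,2), (0,3), (1,4), (2,4)

α = atan 0.6 = 30.96°;  2α = 61.93°
n_0 = (-1.0000, +0.0097)
n_1 = (+0.4260, -0.9047)
n_2 = (+0.8423, -0.5391)
n_3 = (+0.9214, +0.3886)
n_4 = (-0.4462, +0.8949)
  (0,1): δ = 64.23°  ·
  (0,2): δ = 32.06°  ✓
  (0,3): δ = 23.42°  ✓
  (0,4): δ = 117.05°  ·
  (1,2): δ = 147.83°  ·
  (1,3): δ = 92.35°  ·
  (1,4): δ = 1.28°  ✓
  (2,3): δ = 124.51°  ·
  (2,4): δ = 30.88°  ✓
  (3,4): δ = 86.37°  ·
antipodal pairs: 4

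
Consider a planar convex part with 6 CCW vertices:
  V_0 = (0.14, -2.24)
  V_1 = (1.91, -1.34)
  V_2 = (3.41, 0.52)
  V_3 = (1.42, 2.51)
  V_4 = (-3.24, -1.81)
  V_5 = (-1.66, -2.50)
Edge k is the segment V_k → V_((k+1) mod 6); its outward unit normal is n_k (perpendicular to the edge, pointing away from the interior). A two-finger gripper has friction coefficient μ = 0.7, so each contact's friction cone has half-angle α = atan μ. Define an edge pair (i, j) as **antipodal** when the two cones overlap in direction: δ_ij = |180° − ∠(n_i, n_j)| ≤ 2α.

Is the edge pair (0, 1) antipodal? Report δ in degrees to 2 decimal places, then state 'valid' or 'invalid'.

α = atan 0.7 = 34.99°;  2α = 69.98°
edge 0: e_0 = (+1.77, +0.90);  n_0 = (+0.4532, -0.8914)
edge 1: e_1 = (+1.50, +1.86);  n_1 = (+0.7784, -0.6278)
∠(n_0, n_1) = 24.16°
δ = |180° − 24.16°| = 155.84°
155.84° > 2α = 69.98°  →  invalid

δ = 155.84°, invalid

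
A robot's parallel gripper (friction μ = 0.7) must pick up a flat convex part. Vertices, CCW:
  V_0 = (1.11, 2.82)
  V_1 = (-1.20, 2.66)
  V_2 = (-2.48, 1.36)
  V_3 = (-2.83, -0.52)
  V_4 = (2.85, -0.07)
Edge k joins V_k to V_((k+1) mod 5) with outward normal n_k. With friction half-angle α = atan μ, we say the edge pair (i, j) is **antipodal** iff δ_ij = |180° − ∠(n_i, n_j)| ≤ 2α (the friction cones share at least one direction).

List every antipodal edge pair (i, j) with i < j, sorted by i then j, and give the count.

count = 4; pairs: (0,3), (1,3), (2,4), (3,4)

α = atan 0.7 = 34.99°;  2α = 69.98°
n_0 = (-0.0691, +0.9976)
n_1 = (-0.7126, +0.7016)
n_2 = (-0.9831, +0.1830)
n_3 = (+0.0790, -0.9969)
n_4 = (+0.8567, +0.5158)
  (0,1): δ = 138.52°  ·
  (0,2): δ = 104.51°  ·
  (0,3): δ = 0.57°  ✓
  (0,4): δ = 117.09°  ·
  (1,2): δ = 145.99°  ·
  (1,3): δ = 40.91°  ✓
  (1,4): δ = 75.61°  ·
  (2,3): δ = 74.92°  ·
  (2,4): δ = 41.60°  ✓
  (3,4): δ = 63.48°  ✓
antipodal pairs: 4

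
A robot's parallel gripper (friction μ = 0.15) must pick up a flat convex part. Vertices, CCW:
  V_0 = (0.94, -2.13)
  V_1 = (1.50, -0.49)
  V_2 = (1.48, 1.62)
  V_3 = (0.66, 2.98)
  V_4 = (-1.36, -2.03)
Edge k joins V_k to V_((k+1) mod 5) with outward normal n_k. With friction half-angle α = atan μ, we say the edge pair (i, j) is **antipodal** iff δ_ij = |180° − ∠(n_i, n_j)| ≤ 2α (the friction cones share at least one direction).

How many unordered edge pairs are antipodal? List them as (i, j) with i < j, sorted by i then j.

α = atan 0.15 = 8.53°;  2α = 17.06°
n_0 = (+0.9463, -0.3231)
n_1 = (+1.0000, +0.0095)
n_2 = (+0.8564, +0.5163)
n_3 = (-0.9275, +0.3739)
n_4 = (-0.0434, -0.9991)
  (0,1): δ = 160.60°  ·
  (0,2): δ = 130.06°  ·
  (0,3): δ = 3.11°  ✓
  (0,4): δ = 106.36°  ·
  (1,2): δ = 149.46°  ·
  (1,3): δ = 22.50°  ·
  (1,4): δ = 86.97°  ·
  (2,3): δ = 53.05°  ·
  (2,4): δ = 56.42°  ·
  (3,4): δ = 70.53°  ·
antipodal pairs: 1

count = 1; pairs: (0,3)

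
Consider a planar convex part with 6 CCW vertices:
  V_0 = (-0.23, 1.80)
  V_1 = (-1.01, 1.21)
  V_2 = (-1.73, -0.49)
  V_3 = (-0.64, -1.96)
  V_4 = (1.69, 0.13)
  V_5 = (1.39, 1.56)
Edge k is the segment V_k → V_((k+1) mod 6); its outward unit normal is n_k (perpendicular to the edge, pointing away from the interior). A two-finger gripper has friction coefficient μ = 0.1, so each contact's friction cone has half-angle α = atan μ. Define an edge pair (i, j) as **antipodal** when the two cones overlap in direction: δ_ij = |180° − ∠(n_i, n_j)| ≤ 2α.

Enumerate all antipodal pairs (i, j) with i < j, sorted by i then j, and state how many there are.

α = atan 0.1 = 5.71°;  2α = 11.42°
n_0 = (-0.6033, +0.7975)
n_1 = (-0.9208, +0.3900)
n_2 = (-0.8033, -0.5956)
n_3 = (+0.6677, -0.7444)
n_4 = (+0.9787, +0.2053)
n_5 = (+0.1465, +0.9892)
  (0,1): δ = 150.06°  ·
  (0,2): δ = 90.55°  ·
  (0,3): δ = 4.79°  ✓
  (0,4): δ = 64.74°  ·
  (0,5): δ = 134.47°  ·
  (1,2): δ = 120.49°  ·
  (1,3): δ = 25.15°  ·
  (1,4): δ = 34.80°  ·
  (1,5): δ = 104.53°  ·
  (2,3): δ = 84.66°  ·
  (2,4): δ = 24.71°  ·
  (2,5): δ = 45.02°  ·
  (3,4): δ = 120.04°  ·
  (3,5): δ = 50.32°  ·
  (4,5): δ = 110.28°  ·
antipodal pairs: 1

count = 1; pairs: (0,3)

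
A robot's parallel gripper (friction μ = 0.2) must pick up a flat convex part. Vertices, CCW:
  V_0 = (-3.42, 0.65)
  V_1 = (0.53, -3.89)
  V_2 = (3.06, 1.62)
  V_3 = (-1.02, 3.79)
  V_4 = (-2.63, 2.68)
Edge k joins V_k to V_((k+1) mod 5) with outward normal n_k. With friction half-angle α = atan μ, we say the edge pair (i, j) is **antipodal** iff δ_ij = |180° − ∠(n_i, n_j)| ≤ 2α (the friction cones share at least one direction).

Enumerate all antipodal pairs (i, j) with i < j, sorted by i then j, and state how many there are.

count = 2; pairs: (0,2), (1,4)

α = atan 0.2 = 11.31°;  2α = 22.62°
n_0 = (-0.7544, -0.6564)
n_1 = (+0.9088, -0.4173)
n_2 = (+0.4696, +0.8829)
n_3 = (-0.5676, +0.8233)
n_4 = (-0.9319, +0.3627)
  (0,1): δ = 65.69°  ·
  (0,2): δ = 20.97°  ✓
  (0,3): δ = 83.56°  ·
  (0,4): δ = 117.71°  ·
  (1,2): δ = 93.34°  ·
  (1,3): δ = 30.75°  ·
  (1,4): δ = 3.40°  ✓
  (2,3): δ = 117.41°  ·
  (2,4): δ = 83.26°  ·
  (3,4): δ = 145.85°  ·
antipodal pairs: 2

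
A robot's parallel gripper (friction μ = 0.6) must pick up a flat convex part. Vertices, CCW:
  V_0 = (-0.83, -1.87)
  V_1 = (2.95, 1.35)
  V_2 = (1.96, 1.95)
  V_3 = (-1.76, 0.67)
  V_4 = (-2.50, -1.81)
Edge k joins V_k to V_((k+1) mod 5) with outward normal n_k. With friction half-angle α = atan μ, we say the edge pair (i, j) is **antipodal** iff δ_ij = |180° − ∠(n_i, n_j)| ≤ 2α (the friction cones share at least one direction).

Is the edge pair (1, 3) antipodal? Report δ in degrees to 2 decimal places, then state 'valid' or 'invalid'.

α = atan 0.6 = 30.96°;  2α = 61.93°
edge 1: e_1 = (-0.99, +0.60);  n_1 = (+0.5183, +0.8552)
edge 3: e_3 = (-0.74, -2.48);  n_3 = (-0.9583, +0.2859)
∠(n_1, n_3) = 104.60°
δ = |180° − 104.60°| = 75.40°
75.40° > 2α = 61.93°  →  invalid

δ = 75.40°, invalid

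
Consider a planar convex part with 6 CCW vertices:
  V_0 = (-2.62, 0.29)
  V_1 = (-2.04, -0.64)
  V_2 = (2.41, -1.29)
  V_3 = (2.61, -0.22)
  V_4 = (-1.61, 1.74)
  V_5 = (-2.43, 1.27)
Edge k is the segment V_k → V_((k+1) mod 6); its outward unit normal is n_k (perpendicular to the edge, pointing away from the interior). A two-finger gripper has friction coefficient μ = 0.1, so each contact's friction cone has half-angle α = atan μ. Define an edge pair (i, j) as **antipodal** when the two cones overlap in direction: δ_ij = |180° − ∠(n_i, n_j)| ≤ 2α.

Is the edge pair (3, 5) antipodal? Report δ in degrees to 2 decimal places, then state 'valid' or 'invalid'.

α = atan 0.1 = 5.71°;  2α = 11.42°
edge 3: e_3 = (-4.22, +1.96);  n_3 = (+0.4212, +0.9070)
edge 5: e_5 = (-0.19, -0.98);  n_5 = (-0.9817, +0.1903)
∠(n_3, n_5) = 103.94°
δ = |180° − 103.94°| = 76.06°
76.06° > 2α = 11.42°  →  invalid

δ = 76.06°, invalid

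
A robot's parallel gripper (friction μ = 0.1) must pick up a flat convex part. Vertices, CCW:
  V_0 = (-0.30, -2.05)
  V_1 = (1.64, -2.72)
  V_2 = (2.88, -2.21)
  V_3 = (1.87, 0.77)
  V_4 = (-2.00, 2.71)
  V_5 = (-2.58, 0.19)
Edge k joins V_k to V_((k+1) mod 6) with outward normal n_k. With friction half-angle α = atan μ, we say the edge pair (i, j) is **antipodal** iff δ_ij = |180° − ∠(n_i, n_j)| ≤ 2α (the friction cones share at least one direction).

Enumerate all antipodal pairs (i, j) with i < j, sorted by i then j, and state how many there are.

α = atan 0.1 = 5.71°;  2α = 11.42°
n_0 = (-0.3264, -0.9452)
n_1 = (+0.3804, -0.9248)
n_2 = (+0.9471, +0.3210)
n_3 = (+0.4481, +0.8940)
n_4 = (-0.9745, +0.2243)
n_5 = (-0.7008, -0.7133)
  (0,1): δ = 138.59°  ·
  (0,2): δ = 52.22°  ·
  (0,3): δ = 7.57°  ✓
  (0,4): δ = 96.09°  ·
  (0,5): δ = 154.56°  ·
  (1,2): δ = 93.63°  ·
  (1,3): δ = 48.98°  ·
  (1,4): δ = 54.68°  ·
  (1,5): δ = 113.15°  ·
  (2,3): δ = 135.35°  ·
  (2,4): δ = 31.68°  ·
  (2,5): δ = 26.78°  ·
  (3,4): δ = 76.34°  ·
  (3,5): δ = 17.87°  ·
  (4,5): δ = 121.53°  ·
antipodal pairs: 1

count = 1; pairs: (0,3)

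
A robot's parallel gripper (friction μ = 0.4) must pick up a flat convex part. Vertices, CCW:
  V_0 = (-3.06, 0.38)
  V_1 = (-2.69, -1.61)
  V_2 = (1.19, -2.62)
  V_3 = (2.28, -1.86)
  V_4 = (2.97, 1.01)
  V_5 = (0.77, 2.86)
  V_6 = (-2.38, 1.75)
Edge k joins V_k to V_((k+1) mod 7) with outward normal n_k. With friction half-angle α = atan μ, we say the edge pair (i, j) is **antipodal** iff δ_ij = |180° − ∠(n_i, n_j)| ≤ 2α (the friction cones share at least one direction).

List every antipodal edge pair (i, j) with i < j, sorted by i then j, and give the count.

α = atan 0.4 = 21.80°;  2α = 43.60°
n_0 = (-0.9832, -0.1828)
n_1 = (-0.2519, -0.9677)
n_2 = (+0.5719, -0.8203)
n_3 = (+0.9723, -0.2338)
n_4 = (+0.6436, +0.7654)
n_5 = (-0.3324, +0.9432)
n_6 = (-0.8957, +0.4446)
  (0,1): δ = 115.12°  ·
  (0,2): δ = 65.65°  ·
  (0,3): δ = 24.05°  ✓
  (0,4): δ = 39.41°  ✓
  (0,5): δ = 98.88°  ·
  (0,6): δ = 143.07°  ·
  (1,2): δ = 130.52°  ·
  (1,3): δ = 88.93°  ·
  (1,4): δ = 25.47°  ✓
  (1,5): δ = 34.00°  ✓
  (1,6): δ = 78.19°  ·
  (2,3): δ = 138.40°  ·
  (2,4): δ = 74.95°  ·
  (2,5): δ = 15.47°  ✓
  (2,6): δ = 28.72°  ✓
  (3,4): δ = 116.54°  ·
  (3,5): δ = 57.07°  ·
  (3,6): δ = 12.88°  ✓
  (4,5): δ = 120.53°  ·
  (4,6): δ = 76.34°  ·
  (5,6): δ = 135.81°  ·
antipodal pairs: 7

count = 7; pairs: (0,3), (0,4), (1,4), (1,5), (2,5), (2,6), (3,6)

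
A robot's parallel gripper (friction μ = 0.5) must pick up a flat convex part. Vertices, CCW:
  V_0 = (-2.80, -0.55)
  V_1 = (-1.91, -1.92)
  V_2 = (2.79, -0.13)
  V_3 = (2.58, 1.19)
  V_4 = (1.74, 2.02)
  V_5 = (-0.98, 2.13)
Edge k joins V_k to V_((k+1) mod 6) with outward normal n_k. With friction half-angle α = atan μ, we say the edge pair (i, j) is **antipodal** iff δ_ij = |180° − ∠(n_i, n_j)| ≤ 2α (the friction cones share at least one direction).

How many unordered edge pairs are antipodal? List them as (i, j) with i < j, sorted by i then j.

α = atan 0.5 = 26.57°;  2α = 53.13°
n_0 = (-0.8386, -0.5448)
n_1 = (+0.3559, -0.9345)
n_2 = (+0.9876, +0.1571)
n_3 = (+0.7029, +0.7113)
n_4 = (+0.0404, +0.9992)
n_5 = (-0.8273, +0.5618)
  (0,1): δ = 102.16°  ·
  (0,2): δ = 23.97°  ✓
  (0,3): δ = 12.33°  ✓
  (0,4): δ = 54.67°  ·
  (0,5): δ = 112.81°  ·
  (1,2): δ = 101.81°  ·
  (1,3): δ = 65.51°  ·
  (1,4): δ = 23.17°  ✓
  (1,5): δ = 34.97°  ✓
  (2,3): δ = 143.70°  ·
  (2,4): δ = 101.36°  ·
  (2,5): δ = 43.22°  ✓
  (3,4): δ = 137.66°  ·
  (3,5): δ = 79.52°  ·
  (4,5): δ = 121.86°  ·
antipodal pairs: 5

count = 5; pairs: (0,2), (0,3), (1,4), (1,5), (2,5)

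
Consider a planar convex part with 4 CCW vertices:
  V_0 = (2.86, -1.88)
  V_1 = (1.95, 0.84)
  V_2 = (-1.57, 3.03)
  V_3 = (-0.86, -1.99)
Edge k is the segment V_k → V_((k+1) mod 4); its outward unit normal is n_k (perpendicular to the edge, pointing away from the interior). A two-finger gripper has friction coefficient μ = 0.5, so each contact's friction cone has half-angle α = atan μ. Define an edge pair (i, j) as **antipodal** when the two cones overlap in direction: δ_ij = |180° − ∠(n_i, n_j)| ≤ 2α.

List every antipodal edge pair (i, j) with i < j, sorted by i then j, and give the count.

count = 3; pairs: (0,2), (1,2), (1,3)

α = atan 0.5 = 26.57°;  2α = 53.13°
n_0 = (+0.9483, +0.3173)
n_1 = (+0.5283, +0.8491)
n_2 = (-0.9901, -0.1400)
n_3 = (+0.0296, -0.9996)
  (0,1): δ = 140.39°  ·
  (0,2): δ = 10.45°  ✓
  (0,3): δ = 73.20°  ·
  (1,2): δ = 50.06°  ✓
  (1,3): δ = 33.58°  ✓
  (2,3): δ = 96.36°  ·
antipodal pairs: 3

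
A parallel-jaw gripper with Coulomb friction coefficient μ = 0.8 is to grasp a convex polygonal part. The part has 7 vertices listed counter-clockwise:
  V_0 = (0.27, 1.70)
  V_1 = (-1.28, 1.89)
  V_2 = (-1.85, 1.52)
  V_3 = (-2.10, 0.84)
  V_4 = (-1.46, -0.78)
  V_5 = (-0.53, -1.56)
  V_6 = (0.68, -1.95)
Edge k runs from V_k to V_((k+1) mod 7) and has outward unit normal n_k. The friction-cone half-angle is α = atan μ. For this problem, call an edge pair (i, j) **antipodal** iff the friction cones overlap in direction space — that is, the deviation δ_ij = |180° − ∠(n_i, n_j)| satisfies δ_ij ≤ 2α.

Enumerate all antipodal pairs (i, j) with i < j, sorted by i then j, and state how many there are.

α = atan 0.8 = 38.66°;  2α = 77.32°
n_0 = (+0.1217, +0.9926)
n_1 = (-0.5445, +0.8388)
n_2 = (-0.9386, +0.3451)
n_3 = (-0.9301, -0.3674)
n_4 = (-0.6426, -0.7662)
n_5 = (-0.3068, -0.9518)
n_6 = (+0.9938, +0.1116)
  (0,1): δ = 140.02°  ·
  (0,2): δ = 103.20°  ·
  (0,3): δ = 61.45°  ✓
  (0,4): δ = 33.00°  ✓
  (0,5): δ = 10.88°  ✓
  (0,6): δ = 103.40°  ·
  (1,2): δ = 143.17°  ·
  (1,3): δ = 101.43°  ·
  (1,4): δ = 72.98°  ✓
  (1,5): δ = 50.85°  ✓
  (1,6): δ = 63.42°  ✓
  (2,3): δ = 138.26°  ·
  (2,4): δ = 109.80°  ·
  (2,5): δ = 87.68°  ·
  (2,6): δ = 26.59°  ✓
  (3,4): δ = 151.54°  ·
  (3,5): δ = 129.42°  ·
  (3,6): δ = 15.15°  ✓
  (4,5): δ = 157.88°  ·
  (4,6): δ = 43.60°  ✓
  (5,6): δ = 65.73°  ✓
antipodal pairs: 10

count = 10; pairs: (0,3), (0,4), (0,5), (1,4), (1,5), (1,6), (2,6), (3,6), (4,6), (5,6)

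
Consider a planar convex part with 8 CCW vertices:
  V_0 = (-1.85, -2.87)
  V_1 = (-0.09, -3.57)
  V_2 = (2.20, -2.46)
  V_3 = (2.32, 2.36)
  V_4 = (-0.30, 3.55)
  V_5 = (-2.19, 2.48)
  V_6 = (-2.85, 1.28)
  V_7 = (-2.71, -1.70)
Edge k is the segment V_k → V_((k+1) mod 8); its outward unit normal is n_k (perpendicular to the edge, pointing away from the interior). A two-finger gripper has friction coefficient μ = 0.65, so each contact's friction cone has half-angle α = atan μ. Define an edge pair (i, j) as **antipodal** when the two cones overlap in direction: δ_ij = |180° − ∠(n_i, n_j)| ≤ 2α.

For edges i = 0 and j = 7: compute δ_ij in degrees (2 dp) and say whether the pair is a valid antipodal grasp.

α = atan 0.65 = 33.02°;  2α = 66.05°
edge 0: e_0 = (+1.76, -0.70);  n_0 = (-0.3696, -0.9292)
edge 7: e_7 = (+0.86, -1.17);  n_7 = (-0.8057, -0.5923)
∠(n_0, n_7) = 31.99°
δ = |180° − 31.99°| = 148.01°
148.01° > 2α = 66.05°  →  invalid

δ = 148.01°, invalid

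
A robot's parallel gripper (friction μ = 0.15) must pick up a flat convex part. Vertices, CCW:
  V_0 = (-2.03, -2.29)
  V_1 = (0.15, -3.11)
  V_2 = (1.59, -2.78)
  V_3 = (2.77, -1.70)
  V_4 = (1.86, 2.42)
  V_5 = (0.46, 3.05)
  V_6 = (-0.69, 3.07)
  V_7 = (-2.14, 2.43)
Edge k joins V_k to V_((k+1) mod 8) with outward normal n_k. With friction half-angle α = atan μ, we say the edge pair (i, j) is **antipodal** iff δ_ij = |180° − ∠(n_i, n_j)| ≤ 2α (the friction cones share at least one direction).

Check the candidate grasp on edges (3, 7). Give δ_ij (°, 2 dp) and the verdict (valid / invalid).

δ = 11.12°, valid

α = atan 0.15 = 8.53°;  2α = 17.06°
edge 3: e_3 = (-0.91, +4.12);  n_3 = (+0.9765, +0.2157)
edge 7: e_7 = (+0.11, -4.72);  n_7 = (-0.9997, -0.0233)
∠(n_3, n_7) = 168.88°
δ = |180° − 168.88°| = 11.12°
11.12° ≤ 2α = 17.06°  →  valid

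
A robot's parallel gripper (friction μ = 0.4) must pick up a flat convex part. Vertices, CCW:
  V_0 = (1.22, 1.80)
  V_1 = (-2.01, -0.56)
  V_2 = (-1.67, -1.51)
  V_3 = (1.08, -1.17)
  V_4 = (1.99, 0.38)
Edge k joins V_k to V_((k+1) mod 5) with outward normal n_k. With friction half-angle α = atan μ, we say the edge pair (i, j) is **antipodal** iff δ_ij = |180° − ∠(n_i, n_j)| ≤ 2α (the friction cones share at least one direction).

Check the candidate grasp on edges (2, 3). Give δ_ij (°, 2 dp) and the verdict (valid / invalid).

δ = 127.47°, invalid

α = atan 0.4 = 21.80°;  2α = 43.60°
edge 2: e_2 = (+2.75, +0.34);  n_2 = (+0.1227, -0.9924)
edge 3: e_3 = (+0.91, +1.55);  n_3 = (+0.8624, -0.5063)
∠(n_2, n_3) = 52.53°
δ = |180° − 52.53°| = 127.47°
127.47° > 2α = 43.60°  →  invalid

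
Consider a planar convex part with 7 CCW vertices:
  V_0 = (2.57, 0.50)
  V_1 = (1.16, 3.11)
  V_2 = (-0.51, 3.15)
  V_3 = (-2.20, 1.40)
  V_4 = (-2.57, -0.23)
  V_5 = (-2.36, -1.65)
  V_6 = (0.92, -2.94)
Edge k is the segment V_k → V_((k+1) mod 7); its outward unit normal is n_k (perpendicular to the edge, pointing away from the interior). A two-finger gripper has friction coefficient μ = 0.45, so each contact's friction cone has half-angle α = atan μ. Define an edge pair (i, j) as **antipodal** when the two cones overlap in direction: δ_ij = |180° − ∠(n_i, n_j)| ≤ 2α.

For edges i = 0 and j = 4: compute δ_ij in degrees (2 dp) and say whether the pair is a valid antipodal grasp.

α = atan 0.45 = 24.23°;  2α = 48.46°
edge 0: e_0 = (-1.41, +2.61);  n_0 = (+0.8798, +0.4753)
edge 4: e_4 = (+0.21, -1.42);  n_4 = (-0.9892, -0.1463)
∠(n_0, n_4) = 160.03°
δ = |180° − 160.03°| = 19.97°
19.97° ≤ 2α = 48.46°  →  valid

δ = 19.97°, valid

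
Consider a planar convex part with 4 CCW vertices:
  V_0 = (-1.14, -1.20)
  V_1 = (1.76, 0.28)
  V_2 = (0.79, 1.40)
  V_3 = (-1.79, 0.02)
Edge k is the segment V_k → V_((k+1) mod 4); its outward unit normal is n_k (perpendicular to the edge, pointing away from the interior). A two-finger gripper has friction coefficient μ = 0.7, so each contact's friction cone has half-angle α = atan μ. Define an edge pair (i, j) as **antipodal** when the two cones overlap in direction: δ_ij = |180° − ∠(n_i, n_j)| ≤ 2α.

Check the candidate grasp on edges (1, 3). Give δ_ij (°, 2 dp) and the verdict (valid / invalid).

δ = 12.85°, valid

α = atan 0.7 = 34.99°;  2α = 69.98°
edge 1: e_1 = (-0.97, +1.12);  n_1 = (+0.7559, +0.6547)
edge 3: e_3 = (+0.65, -1.22);  n_3 = (-0.8826, -0.4702)
∠(n_1, n_3) = 167.15°
δ = |180° − 167.15°| = 12.85°
12.85° ≤ 2α = 69.98°  →  valid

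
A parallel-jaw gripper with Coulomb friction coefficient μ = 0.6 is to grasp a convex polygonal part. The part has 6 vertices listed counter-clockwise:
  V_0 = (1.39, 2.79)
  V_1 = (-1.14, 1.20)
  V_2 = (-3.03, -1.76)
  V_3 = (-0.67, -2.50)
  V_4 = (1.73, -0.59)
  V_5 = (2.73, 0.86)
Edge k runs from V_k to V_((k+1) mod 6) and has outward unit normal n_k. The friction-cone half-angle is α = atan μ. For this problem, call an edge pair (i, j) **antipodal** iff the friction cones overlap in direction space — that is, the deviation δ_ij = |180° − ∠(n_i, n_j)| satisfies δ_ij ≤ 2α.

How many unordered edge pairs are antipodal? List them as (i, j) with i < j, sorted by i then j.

α = atan 0.6 = 30.96°;  2α = 61.93°
n_0 = (-0.5321, +0.8467)
n_1 = (-0.8428, +0.5382)
n_2 = (-0.2992, -0.9542)
n_3 = (+0.6227, -0.7825)
n_4 = (+0.8232, -0.5677)
n_5 = (+0.8214, +0.5703)
  (0,1): δ = 154.71°  ·
  (0,2): δ = 49.56°  ✓
  (0,3): δ = 6.37°  ✓
  (0,4): δ = 23.26°  ✓
  (0,5): δ = 92.62°  ·
  (1,2): δ = 74.85°  ·
  (1,3): δ = 18.93°  ✓
  (1,4): δ = 2.03°  ✓
  (1,5): δ = 67.33°  ·
  (2,3): δ = 124.08°  ·
  (2,4): δ = 107.18°  ·
  (2,5): δ = 37.82°  ✓
  (3,4): δ = 163.11°  ·
  (3,5): δ = 93.74°  ·
  (4,5): δ = 110.64°  ·
antipodal pairs: 6

count = 6; pairs: (0,2), (0,3), (0,4), (1,3), (1,4), (2,5)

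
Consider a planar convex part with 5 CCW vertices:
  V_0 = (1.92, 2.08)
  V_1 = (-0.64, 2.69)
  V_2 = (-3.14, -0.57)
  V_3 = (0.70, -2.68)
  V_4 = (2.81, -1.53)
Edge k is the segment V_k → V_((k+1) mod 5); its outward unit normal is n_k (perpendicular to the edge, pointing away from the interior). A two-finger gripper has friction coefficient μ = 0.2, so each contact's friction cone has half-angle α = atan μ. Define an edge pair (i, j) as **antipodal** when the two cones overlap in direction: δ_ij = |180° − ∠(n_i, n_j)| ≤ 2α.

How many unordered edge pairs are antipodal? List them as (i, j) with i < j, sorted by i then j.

count = 1; pairs: (0,2)

α = atan 0.2 = 11.31°;  2α = 22.62°
n_0 = (+0.2318, +0.9728)
n_1 = (-0.7935, +0.6085)
n_2 = (-0.4816, -0.8764)
n_3 = (+0.4786, -0.8781)
n_4 = (+0.9709, +0.2394)
  (0,1): δ = 114.08°  ·
  (0,2): δ = 15.39°  ✓
  (0,3): δ = 41.99°  ·
  (0,4): δ = 117.25°  ·
  (1,2): δ = 81.30°  ·
  (1,3): δ = 23.93°  ·
  (1,4): δ = 51.33°  ·
  (2,3): δ = 122.62°  ·
  (2,4): δ = 47.36°  ·
  (3,4): δ = 104.74°  ·
antipodal pairs: 1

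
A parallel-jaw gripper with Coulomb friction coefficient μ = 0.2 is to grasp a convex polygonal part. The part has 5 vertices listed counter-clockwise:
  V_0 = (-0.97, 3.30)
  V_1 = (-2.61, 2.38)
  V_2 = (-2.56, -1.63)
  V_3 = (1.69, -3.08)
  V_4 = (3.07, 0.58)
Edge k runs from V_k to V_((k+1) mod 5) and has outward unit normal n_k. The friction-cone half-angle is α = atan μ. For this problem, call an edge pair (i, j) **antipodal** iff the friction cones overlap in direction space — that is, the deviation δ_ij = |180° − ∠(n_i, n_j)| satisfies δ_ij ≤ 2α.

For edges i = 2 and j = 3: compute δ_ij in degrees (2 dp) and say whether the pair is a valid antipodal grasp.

α = atan 0.2 = 11.31°;  2α = 22.62°
edge 2: e_2 = (+4.25, -1.45);  n_2 = (-0.3229, -0.9464)
edge 3: e_3 = (+1.38, +3.66);  n_3 = (+0.9357, -0.3528)
∠(n_2, n_3) = 88.18°
δ = |180° − 88.18°| = 91.82°
91.82° > 2α = 22.62°  →  invalid

δ = 91.82°, invalid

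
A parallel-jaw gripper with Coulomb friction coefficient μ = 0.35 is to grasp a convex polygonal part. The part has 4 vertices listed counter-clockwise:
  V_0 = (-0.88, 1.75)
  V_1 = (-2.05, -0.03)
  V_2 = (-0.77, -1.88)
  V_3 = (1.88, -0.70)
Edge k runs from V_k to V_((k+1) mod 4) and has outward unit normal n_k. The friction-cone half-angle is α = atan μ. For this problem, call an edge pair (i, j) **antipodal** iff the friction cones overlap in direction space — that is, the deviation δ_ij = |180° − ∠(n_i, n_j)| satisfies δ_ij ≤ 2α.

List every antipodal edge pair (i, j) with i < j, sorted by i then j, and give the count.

count = 2; pairs: (0,2), (1,3)

α = atan 0.35 = 19.29°;  2α = 38.58°
n_0 = (-0.8356, +0.5493)
n_1 = (-0.8224, -0.5690)
n_2 = (+0.4068, -0.9135)
n_3 = (+0.6639, +0.7479)
  (0,1): δ = 112.00°  ·
  (0,2): δ = 32.68°  ✓
  (0,3): δ = 81.72°  ·
  (1,2): δ = 100.68°  ·
  (1,3): δ = 13.73°  ✓
  (2,3): δ = 65.60°  ·
antipodal pairs: 2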